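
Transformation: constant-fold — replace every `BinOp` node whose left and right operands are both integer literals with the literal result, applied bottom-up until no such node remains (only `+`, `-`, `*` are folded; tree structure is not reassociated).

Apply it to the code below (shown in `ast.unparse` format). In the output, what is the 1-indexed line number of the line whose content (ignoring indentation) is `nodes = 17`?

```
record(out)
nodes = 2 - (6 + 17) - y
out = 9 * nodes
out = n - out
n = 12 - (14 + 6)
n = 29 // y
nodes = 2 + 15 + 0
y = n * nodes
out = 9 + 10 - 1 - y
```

7

Transformed code:
record(out)
nodes = -21 - y
out = 9 * nodes
out = n - out
n = -8
n = 29 // y
nodes = 17
y = n * nodes
out = 18 - y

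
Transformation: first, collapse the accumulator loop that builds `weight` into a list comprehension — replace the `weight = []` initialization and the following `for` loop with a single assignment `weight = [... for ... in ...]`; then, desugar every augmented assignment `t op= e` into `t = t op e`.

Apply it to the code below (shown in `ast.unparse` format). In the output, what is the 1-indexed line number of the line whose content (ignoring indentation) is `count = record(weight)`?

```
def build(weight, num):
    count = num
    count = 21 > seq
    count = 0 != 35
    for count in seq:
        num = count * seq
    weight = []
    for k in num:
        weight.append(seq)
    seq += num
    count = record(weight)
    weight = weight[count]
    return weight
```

9

Transformed code:
def build(weight, num):
    count = num
    count = 21 > seq
    count = 0 != 35
    for count in seq:
        num = count * seq
    weight = [seq for k in num]
    seq = seq + num
    count = record(weight)
    weight = weight[count]
    return weight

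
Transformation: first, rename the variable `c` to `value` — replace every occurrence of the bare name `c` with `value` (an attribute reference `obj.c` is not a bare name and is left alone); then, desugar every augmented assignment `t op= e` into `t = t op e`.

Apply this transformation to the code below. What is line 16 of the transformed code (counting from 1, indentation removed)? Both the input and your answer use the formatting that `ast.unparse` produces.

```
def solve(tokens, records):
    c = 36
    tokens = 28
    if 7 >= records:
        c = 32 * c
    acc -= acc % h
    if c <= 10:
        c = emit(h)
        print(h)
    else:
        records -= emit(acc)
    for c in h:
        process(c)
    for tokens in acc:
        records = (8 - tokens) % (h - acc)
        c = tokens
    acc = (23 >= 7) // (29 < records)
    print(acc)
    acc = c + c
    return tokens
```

value = tokens

Transformed code:
def solve(tokens, records):
    value = 36
    tokens = 28
    if 7 >= records:
        value = 32 * value
    acc = acc - acc % h
    if value <= 10:
        value = emit(h)
        print(h)
    else:
        records = records - emit(acc)
    for value in h:
        process(value)
    for tokens in acc:
        records = (8 - tokens) % (h - acc)
        value = tokens
    acc = (23 >= 7) // (29 < records)
    print(acc)
    acc = value + value
    return tokens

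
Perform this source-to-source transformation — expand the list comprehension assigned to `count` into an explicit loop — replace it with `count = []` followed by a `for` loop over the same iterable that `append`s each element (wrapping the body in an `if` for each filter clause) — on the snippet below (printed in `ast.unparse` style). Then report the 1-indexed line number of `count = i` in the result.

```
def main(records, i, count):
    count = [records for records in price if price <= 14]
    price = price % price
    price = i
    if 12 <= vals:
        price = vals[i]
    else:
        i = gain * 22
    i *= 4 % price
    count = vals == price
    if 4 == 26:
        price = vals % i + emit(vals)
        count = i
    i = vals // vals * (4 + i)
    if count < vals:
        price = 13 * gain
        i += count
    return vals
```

16

Transformed code:
def main(records, i, count):
    count = []
    for records in price:
        if price <= 14:
            count.append(records)
    price = price % price
    price = i
    if 12 <= vals:
        price = vals[i]
    else:
        i = gain * 22
    i *= 4 % price
    count = vals == price
    if 4 == 26:
        price = vals % i + emit(vals)
        count = i
    i = vals // vals * (4 + i)
    if count < vals:
        price = 13 * gain
        i += count
    return vals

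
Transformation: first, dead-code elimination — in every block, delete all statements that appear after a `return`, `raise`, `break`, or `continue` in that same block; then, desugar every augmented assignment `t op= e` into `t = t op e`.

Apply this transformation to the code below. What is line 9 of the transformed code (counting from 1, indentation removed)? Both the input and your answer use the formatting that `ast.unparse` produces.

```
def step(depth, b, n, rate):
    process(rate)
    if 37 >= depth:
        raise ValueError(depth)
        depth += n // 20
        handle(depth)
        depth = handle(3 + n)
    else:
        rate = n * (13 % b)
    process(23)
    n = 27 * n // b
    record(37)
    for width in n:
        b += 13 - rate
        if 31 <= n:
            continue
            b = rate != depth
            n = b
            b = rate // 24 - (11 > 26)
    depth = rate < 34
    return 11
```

Transformed code:
def step(depth, b, n, rate):
    process(rate)
    if 37 >= depth:
        raise ValueError(depth)
    else:
        rate = n * (13 % b)
    process(23)
    n = 27 * n // b
    record(37)
    for width in n:
        b = b + (13 - rate)
        if 31 <= n:
            continue
    depth = rate < 34
    return 11

record(37)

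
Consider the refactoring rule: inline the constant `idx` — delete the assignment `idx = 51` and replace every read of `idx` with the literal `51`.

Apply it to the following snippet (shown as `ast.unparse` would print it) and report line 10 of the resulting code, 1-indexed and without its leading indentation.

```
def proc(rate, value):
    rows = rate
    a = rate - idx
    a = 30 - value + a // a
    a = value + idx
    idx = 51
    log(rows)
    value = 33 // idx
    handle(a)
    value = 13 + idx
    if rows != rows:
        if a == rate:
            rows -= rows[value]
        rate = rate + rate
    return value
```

Transformed code:
def proc(rate, value):
    rows = rate
    a = rate - 51
    a = 30 - value + a // a
    a = value + 51
    log(rows)
    value = 33 // 51
    handle(a)
    value = 13 + 51
    if rows != rows:
        if a == rate:
            rows -= rows[value]
        rate = rate + rate
    return value

if rows != rows:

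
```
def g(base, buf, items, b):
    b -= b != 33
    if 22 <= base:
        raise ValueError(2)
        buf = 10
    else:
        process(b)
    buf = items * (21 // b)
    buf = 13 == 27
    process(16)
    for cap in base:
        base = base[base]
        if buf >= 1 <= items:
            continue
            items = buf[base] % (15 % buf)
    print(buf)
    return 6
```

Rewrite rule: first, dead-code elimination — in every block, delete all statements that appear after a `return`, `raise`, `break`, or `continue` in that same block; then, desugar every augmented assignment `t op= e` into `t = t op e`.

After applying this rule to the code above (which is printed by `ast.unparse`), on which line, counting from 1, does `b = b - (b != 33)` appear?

Transformed code:
def g(base, buf, items, b):
    b = b - (b != 33)
    if 22 <= base:
        raise ValueError(2)
    else:
        process(b)
    buf = items * (21 // b)
    buf = 13 == 27
    process(16)
    for cap in base:
        base = base[base]
        if buf >= 1 <= items:
            continue
    print(buf)
    return 6

2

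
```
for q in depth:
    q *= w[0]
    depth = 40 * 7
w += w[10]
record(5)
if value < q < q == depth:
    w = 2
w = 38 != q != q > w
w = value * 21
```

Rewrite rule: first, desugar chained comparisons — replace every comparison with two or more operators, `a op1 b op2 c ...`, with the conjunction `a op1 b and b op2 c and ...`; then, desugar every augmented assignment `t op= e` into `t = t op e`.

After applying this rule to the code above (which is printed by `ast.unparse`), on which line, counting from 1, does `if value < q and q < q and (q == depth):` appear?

Transformed code:
for q in depth:
    q = q * w[0]
    depth = 40 * 7
w = w + w[10]
record(5)
if value < q and q < q and (q == depth):
    w = 2
w = 38 != q and q != q and (q > w)
w = value * 21

6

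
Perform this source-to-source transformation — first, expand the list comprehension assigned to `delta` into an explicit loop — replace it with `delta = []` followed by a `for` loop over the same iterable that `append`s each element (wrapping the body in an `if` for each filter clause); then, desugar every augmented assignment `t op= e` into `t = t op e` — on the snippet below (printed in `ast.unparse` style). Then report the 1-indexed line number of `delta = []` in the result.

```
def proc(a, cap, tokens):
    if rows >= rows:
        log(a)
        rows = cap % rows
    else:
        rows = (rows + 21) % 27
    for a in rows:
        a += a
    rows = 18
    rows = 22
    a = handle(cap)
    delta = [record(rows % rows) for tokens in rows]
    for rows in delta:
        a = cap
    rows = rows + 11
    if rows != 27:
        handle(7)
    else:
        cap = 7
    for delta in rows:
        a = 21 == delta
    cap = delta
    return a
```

Transformed code:
def proc(a, cap, tokens):
    if rows >= rows:
        log(a)
        rows = cap % rows
    else:
        rows = (rows + 21) % 27
    for a in rows:
        a = a + a
    rows = 18
    rows = 22
    a = handle(cap)
    delta = []
    for tokens in rows:
        delta.append(record(rows % rows))
    for rows in delta:
        a = cap
    rows = rows + 11
    if rows != 27:
        handle(7)
    else:
        cap = 7
    for delta in rows:
        a = 21 == delta
    cap = delta
    return a

12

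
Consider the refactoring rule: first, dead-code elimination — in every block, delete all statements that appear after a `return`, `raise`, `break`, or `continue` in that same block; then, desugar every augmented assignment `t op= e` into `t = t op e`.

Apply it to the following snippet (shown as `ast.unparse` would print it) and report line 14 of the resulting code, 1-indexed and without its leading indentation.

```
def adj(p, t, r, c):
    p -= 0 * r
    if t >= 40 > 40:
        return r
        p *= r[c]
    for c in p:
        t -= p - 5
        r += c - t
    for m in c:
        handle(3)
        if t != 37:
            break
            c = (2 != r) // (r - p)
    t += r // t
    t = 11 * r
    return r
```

Transformed code:
def adj(p, t, r, c):
    p = p - 0 * r
    if t >= 40 > 40:
        return r
    for c in p:
        t = t - (p - 5)
        r = r + (c - t)
    for m in c:
        handle(3)
        if t != 37:
            break
    t = t + r // t
    t = 11 * r
    return r

return r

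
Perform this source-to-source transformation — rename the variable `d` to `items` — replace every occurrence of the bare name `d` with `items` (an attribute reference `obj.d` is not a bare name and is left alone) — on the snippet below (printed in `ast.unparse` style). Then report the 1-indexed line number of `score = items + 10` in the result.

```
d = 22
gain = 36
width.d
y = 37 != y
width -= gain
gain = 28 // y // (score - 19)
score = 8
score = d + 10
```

8

Transformed code:
items = 22
gain = 36
width.d
y = 37 != y
width -= gain
gain = 28 // y // (score - 19)
score = 8
score = items + 10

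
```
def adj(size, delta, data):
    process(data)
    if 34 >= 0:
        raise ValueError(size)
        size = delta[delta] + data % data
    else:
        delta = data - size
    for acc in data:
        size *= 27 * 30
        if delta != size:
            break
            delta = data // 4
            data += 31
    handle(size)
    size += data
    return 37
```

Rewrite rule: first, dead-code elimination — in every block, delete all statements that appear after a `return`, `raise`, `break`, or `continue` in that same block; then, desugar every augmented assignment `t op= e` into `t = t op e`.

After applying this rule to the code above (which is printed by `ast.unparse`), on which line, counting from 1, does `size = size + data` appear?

Transformed code:
def adj(size, delta, data):
    process(data)
    if 34 >= 0:
        raise ValueError(size)
    else:
        delta = data - size
    for acc in data:
        size = size * (27 * 30)
        if delta != size:
            break
    handle(size)
    size = size + data
    return 37

12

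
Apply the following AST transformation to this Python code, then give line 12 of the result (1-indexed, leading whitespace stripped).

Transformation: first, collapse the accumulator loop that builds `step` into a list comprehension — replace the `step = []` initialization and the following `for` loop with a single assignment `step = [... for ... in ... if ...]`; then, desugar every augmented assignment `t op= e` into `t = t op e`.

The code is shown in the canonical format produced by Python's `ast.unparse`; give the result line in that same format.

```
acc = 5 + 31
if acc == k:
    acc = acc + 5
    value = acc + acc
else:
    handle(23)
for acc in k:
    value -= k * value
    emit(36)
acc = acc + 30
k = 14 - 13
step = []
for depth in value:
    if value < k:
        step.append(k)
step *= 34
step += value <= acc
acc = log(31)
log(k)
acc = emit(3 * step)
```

step = [k for depth in value if value < k]

Transformed code:
acc = 5 + 31
if acc == k:
    acc = acc + 5
    value = acc + acc
else:
    handle(23)
for acc in k:
    value = value - k * value
    emit(36)
acc = acc + 30
k = 14 - 13
step = [k for depth in value if value < k]
step = step * 34
step = step + (value <= acc)
acc = log(31)
log(k)
acc = emit(3 * step)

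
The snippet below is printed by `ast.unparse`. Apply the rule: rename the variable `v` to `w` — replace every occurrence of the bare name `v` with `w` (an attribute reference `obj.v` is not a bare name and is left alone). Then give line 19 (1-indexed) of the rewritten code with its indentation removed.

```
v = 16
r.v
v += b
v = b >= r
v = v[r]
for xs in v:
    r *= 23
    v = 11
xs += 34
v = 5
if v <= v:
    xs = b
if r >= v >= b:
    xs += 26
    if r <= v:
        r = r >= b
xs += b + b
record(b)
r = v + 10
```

Transformed code:
w = 16
r.v
w += b
w = b >= r
w = w[r]
for xs in w:
    r *= 23
    w = 11
xs += 34
w = 5
if w <= w:
    xs = b
if r >= w >= b:
    xs += 26
    if r <= w:
        r = r >= b
xs += b + b
record(b)
r = w + 10

r = w + 10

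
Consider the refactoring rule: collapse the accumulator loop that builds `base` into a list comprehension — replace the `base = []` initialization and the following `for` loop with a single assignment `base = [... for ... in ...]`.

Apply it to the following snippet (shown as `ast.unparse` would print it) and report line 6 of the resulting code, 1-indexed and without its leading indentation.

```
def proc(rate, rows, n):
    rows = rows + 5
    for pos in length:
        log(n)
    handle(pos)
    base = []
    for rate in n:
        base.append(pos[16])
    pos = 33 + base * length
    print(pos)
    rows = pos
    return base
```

Transformed code:
def proc(rate, rows, n):
    rows = rows + 5
    for pos in length:
        log(n)
    handle(pos)
    base = [pos[16] for rate in n]
    pos = 33 + base * length
    print(pos)
    rows = pos
    return base

base = [pos[16] for rate in n]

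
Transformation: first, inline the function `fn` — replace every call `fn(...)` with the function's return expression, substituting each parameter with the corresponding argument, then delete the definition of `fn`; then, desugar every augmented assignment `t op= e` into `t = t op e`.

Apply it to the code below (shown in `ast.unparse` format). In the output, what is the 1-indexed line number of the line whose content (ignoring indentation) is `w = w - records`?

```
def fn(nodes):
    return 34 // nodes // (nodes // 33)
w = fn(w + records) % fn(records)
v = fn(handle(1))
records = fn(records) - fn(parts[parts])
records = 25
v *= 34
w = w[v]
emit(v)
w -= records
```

Transformed code:
w = 34 // (w + records) // ((w + records) // 33) % (34 // records // (records // 33))
v = 34 // handle(1) // (handle(1) // 33)
records = 34 // records // (records // 33) - 34 // parts[parts] // (parts[parts] // 33)
records = 25
v = v * 34
w = w[v]
emit(v)
w = w - records

8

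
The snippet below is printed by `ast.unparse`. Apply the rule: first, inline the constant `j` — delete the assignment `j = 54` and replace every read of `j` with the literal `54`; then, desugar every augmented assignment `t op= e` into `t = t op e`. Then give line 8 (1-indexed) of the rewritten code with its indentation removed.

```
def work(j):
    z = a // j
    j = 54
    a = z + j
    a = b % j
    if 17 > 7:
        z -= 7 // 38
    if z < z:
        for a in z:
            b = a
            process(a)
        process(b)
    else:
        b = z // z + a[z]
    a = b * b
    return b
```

for a in z:

Transformed code:
def work(j):
    z = a // 54
    a = z + 54
    a = b % 54
    if 17 > 7:
        z = z - 7 // 38
    if z < z:
        for a in z:
            b = a
            process(a)
        process(b)
    else:
        b = z // z + a[z]
    a = b * b
    return b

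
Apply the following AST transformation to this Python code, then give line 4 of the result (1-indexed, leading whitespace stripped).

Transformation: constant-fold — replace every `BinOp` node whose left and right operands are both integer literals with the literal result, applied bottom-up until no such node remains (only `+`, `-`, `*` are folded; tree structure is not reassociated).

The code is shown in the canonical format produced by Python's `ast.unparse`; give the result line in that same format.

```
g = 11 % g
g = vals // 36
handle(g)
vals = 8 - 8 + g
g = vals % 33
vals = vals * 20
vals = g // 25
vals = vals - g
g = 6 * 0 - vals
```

vals = 0 + g

Transformed code:
g = 11 % g
g = vals // 36
handle(g)
vals = 0 + g
g = vals % 33
vals = vals * 20
vals = g // 25
vals = vals - g
g = 0 - vals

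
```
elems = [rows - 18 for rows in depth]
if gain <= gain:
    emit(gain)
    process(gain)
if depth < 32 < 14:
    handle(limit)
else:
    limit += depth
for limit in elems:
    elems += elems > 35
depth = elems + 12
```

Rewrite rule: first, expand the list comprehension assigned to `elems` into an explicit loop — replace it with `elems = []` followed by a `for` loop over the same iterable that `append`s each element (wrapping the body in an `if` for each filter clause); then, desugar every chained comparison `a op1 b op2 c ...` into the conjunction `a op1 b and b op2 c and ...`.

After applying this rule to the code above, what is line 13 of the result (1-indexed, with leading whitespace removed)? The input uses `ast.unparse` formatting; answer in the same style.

depth = elems + 12

Transformed code:
elems = []
for rows in depth:
    elems.append(rows - 18)
if gain <= gain:
    emit(gain)
    process(gain)
if depth < 32 and 32 < 14:
    handle(limit)
else:
    limit += depth
for limit in elems:
    elems += elems > 35
depth = elems + 12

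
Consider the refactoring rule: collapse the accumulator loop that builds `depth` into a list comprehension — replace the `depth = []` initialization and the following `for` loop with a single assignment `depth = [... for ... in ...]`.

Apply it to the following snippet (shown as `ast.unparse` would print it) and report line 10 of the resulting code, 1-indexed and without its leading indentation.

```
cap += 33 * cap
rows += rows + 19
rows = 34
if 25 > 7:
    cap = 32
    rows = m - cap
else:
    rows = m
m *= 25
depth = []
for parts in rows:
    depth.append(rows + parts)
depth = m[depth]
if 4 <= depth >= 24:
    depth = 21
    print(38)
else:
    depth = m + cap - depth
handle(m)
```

Transformed code:
cap += 33 * cap
rows += rows + 19
rows = 34
if 25 > 7:
    cap = 32
    rows = m - cap
else:
    rows = m
m *= 25
depth = [rows + parts for parts in rows]
depth = m[depth]
if 4 <= depth >= 24:
    depth = 21
    print(38)
else:
    depth = m + cap - depth
handle(m)

depth = [rows + parts for parts in rows]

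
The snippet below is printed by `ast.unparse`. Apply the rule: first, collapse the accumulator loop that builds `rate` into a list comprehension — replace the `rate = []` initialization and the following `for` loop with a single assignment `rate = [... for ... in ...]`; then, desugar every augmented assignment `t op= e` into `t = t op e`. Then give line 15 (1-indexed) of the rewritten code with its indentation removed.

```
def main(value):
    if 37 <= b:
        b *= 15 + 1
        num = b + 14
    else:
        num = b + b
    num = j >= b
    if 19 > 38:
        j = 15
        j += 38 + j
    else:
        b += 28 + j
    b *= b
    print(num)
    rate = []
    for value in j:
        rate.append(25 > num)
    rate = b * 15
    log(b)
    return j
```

Transformed code:
def main(value):
    if 37 <= b:
        b = b * (15 + 1)
        num = b + 14
    else:
        num = b + b
    num = j >= b
    if 19 > 38:
        j = 15
        j = j + (38 + j)
    else:
        b = b + (28 + j)
    b = b * b
    print(num)
    rate = [25 > num for value in j]
    rate = b * 15
    log(b)
    return j

rate = [25 > num for value in j]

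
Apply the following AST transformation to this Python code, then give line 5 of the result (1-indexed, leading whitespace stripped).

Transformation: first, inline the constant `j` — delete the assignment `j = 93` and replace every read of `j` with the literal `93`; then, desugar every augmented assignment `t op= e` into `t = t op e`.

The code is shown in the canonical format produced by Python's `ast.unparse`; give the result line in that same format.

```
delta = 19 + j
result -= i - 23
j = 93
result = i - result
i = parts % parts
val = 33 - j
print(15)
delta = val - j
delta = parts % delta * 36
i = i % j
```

Transformed code:
delta = 19 + 93
result = result - (i - 23)
result = i - result
i = parts % parts
val = 33 - 93
print(15)
delta = val - 93
delta = parts % delta * 36
i = i % 93

val = 33 - 93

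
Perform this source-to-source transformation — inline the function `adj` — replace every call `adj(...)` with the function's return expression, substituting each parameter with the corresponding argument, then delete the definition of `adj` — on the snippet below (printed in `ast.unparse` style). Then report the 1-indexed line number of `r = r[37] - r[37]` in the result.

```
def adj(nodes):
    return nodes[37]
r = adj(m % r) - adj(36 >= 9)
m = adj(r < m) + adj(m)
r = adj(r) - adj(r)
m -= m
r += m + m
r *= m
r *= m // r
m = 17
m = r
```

3

Transformed code:
r = (m % r)[37] - (36 >= 9)[37]
m = (r < m)[37] + m[37]
r = r[37] - r[37]
m -= m
r += m + m
r *= m
r *= m // r
m = 17
m = r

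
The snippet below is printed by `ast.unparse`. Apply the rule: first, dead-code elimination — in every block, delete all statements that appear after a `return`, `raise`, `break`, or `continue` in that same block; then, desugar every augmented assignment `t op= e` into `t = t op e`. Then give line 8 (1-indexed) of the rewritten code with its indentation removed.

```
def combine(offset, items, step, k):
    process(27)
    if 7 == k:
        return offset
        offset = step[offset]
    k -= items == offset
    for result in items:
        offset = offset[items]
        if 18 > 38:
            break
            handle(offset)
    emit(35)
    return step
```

if 18 > 38:

Transformed code:
def combine(offset, items, step, k):
    process(27)
    if 7 == k:
        return offset
    k = k - (items == offset)
    for result in items:
        offset = offset[items]
        if 18 > 38:
            break
    emit(35)
    return step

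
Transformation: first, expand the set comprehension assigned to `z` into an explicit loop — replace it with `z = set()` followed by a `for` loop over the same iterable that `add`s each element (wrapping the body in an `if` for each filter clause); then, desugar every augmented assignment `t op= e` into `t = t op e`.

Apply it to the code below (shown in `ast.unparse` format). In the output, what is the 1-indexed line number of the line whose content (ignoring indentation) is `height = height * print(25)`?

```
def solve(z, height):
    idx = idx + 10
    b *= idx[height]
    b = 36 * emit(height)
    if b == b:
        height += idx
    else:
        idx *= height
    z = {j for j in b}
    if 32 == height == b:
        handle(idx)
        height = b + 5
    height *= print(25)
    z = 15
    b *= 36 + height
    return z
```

Transformed code:
def solve(z, height):
    idx = idx + 10
    b = b * idx[height]
    b = 36 * emit(height)
    if b == b:
        height = height + idx
    else:
        idx = idx * height
    z = set()
    for j in b:
        z.add(j)
    if 32 == height == b:
        handle(idx)
        height = b + 5
    height = height * print(25)
    z = 15
    b = b * (36 + height)
    return z

15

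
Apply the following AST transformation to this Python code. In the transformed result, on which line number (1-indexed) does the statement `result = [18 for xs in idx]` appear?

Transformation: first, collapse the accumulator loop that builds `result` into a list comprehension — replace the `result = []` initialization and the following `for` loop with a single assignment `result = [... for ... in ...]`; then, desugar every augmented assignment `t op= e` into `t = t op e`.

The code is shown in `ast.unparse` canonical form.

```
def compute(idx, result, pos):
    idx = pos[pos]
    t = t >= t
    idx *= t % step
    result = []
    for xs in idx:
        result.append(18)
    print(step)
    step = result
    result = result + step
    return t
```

5

Transformed code:
def compute(idx, result, pos):
    idx = pos[pos]
    t = t >= t
    idx = idx * (t % step)
    result = [18 for xs in idx]
    print(step)
    step = result
    result = result + step
    return t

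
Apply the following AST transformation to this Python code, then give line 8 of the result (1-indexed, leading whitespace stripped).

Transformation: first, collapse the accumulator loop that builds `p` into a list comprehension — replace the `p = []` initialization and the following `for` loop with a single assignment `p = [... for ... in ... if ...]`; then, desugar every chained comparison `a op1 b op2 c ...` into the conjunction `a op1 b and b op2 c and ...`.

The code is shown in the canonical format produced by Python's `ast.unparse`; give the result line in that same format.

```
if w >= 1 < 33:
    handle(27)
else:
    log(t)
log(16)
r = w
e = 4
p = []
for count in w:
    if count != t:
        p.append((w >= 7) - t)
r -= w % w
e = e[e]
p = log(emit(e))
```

p = [(w >= 7) - t for count in w if count != t]

Transformed code:
if w >= 1 and 1 < 33:
    handle(27)
else:
    log(t)
log(16)
r = w
e = 4
p = [(w >= 7) - t for count in w if count != t]
r -= w % w
e = e[e]
p = log(emit(e))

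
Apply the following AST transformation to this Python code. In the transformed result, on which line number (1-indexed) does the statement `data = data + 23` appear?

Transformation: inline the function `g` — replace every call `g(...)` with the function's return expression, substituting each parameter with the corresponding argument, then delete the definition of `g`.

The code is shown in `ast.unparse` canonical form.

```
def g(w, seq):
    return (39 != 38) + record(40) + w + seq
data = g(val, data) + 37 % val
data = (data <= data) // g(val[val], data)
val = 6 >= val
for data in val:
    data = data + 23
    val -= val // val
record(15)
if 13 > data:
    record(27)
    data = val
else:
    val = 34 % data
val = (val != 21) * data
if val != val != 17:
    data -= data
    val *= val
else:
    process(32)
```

5

Transformed code:
data = (39 != 38) + record(40) + val + data + 37 % val
data = (data <= data) // ((39 != 38) + record(40) + val[val] + data)
val = 6 >= val
for data in val:
    data = data + 23
    val -= val // val
record(15)
if 13 > data:
    record(27)
    data = val
else:
    val = 34 % data
val = (val != 21) * data
if val != val != 17:
    data -= data
    val *= val
else:
    process(32)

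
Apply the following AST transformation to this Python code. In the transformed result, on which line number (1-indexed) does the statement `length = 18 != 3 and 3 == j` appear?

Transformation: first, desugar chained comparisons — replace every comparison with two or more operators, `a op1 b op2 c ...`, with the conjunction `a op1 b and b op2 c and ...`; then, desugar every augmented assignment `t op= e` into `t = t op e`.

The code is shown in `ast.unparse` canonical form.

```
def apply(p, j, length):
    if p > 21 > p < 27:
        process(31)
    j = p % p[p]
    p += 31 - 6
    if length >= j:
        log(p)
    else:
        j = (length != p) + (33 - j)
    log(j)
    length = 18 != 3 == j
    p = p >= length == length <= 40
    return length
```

11

Transformed code:
def apply(p, j, length):
    if p > 21 and 21 > p and (p < 27):
        process(31)
    j = p % p[p]
    p = p + (31 - 6)
    if length >= j:
        log(p)
    else:
        j = (length != p) + (33 - j)
    log(j)
    length = 18 != 3 and 3 == j
    p = p >= length and length == length and (length <= 40)
    return length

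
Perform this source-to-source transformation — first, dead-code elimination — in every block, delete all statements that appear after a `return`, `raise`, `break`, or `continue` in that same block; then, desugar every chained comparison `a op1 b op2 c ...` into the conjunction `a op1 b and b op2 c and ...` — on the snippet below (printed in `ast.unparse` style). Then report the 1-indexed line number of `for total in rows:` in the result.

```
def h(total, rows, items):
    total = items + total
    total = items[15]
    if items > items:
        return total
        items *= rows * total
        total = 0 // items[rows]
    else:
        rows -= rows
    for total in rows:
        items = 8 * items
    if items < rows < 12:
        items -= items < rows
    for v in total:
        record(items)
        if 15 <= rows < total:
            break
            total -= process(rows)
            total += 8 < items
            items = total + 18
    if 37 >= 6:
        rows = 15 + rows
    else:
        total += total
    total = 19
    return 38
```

8

Transformed code:
def h(total, rows, items):
    total = items + total
    total = items[15]
    if items > items:
        return total
    else:
        rows -= rows
    for total in rows:
        items = 8 * items
    if items < rows and rows < 12:
        items -= items < rows
    for v in total:
        record(items)
        if 15 <= rows and rows < total:
            break
    if 37 >= 6:
        rows = 15 + rows
    else:
        total += total
    total = 19
    return 38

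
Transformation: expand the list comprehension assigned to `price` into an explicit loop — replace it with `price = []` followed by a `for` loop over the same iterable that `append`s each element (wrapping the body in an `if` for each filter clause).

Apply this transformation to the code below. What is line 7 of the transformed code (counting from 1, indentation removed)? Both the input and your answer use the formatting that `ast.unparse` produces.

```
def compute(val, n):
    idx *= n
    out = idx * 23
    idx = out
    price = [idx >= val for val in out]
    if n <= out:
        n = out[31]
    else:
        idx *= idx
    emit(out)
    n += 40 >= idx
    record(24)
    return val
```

Transformed code:
def compute(val, n):
    idx *= n
    out = idx * 23
    idx = out
    price = []
    for val in out:
        price.append(idx >= val)
    if n <= out:
        n = out[31]
    else:
        idx *= idx
    emit(out)
    n += 40 >= idx
    record(24)
    return val

price.append(idx >= val)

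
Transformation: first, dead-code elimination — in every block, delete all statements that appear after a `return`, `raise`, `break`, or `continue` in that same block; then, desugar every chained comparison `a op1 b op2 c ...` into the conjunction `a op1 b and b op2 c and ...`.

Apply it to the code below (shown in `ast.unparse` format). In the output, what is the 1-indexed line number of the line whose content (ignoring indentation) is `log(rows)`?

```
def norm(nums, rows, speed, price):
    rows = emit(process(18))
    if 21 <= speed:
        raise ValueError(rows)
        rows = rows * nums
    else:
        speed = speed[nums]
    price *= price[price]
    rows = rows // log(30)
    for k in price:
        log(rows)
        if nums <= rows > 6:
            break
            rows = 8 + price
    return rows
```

Transformed code:
def norm(nums, rows, speed, price):
    rows = emit(process(18))
    if 21 <= speed:
        raise ValueError(rows)
    else:
        speed = speed[nums]
    price *= price[price]
    rows = rows // log(30)
    for k in price:
        log(rows)
        if nums <= rows and rows > 6:
            break
    return rows

10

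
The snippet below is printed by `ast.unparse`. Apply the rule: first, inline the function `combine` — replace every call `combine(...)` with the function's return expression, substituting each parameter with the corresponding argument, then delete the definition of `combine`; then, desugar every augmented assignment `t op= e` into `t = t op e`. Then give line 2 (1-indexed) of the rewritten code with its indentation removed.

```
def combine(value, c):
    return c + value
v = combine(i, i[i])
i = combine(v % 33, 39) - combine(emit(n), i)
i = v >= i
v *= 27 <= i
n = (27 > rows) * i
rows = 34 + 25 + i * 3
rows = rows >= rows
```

i = 39 + v % 33 - (i + emit(n))

Transformed code:
v = i[i] + i
i = 39 + v % 33 - (i + emit(n))
i = v >= i
v = v * (27 <= i)
n = (27 > rows) * i
rows = 34 + 25 + i * 3
rows = rows >= rows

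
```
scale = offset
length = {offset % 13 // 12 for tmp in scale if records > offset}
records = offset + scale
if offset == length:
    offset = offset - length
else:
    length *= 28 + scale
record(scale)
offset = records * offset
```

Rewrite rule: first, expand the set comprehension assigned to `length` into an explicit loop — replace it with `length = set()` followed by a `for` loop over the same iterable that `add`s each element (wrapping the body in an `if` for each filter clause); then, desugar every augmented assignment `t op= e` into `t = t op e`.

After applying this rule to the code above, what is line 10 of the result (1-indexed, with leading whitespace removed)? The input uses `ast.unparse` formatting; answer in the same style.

length = length * (28 + scale)

Transformed code:
scale = offset
length = set()
for tmp in scale:
    if records > offset:
        length.add(offset % 13 // 12)
records = offset + scale
if offset == length:
    offset = offset - length
else:
    length = length * (28 + scale)
record(scale)
offset = records * offset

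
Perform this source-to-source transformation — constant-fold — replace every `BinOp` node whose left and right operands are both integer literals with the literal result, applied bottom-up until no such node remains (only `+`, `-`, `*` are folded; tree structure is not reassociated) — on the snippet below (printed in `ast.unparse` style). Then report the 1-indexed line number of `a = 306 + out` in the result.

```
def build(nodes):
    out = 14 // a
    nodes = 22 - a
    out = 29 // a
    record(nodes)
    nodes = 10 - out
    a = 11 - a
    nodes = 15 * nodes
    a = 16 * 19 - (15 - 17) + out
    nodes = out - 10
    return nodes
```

Transformed code:
def build(nodes):
    out = 14 // a
    nodes = 22 - a
    out = 29 // a
    record(nodes)
    nodes = 10 - out
    a = 11 - a
    nodes = 15 * nodes
    a = 306 + out
    nodes = out - 10
    return nodes

9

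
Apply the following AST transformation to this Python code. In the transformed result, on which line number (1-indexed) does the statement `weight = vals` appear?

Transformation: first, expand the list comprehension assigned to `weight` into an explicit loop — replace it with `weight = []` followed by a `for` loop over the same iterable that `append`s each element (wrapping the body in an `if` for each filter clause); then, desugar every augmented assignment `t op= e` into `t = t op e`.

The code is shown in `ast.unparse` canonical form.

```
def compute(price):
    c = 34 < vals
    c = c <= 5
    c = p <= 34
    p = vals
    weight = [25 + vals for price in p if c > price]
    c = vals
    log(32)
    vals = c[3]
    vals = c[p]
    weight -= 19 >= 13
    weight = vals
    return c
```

Transformed code:
def compute(price):
    c = 34 < vals
    c = c <= 5
    c = p <= 34
    p = vals
    weight = []
    for price in p:
        if c > price:
            weight.append(25 + vals)
    c = vals
    log(32)
    vals = c[3]
    vals = c[p]
    weight = weight - (19 >= 13)
    weight = vals
    return c

15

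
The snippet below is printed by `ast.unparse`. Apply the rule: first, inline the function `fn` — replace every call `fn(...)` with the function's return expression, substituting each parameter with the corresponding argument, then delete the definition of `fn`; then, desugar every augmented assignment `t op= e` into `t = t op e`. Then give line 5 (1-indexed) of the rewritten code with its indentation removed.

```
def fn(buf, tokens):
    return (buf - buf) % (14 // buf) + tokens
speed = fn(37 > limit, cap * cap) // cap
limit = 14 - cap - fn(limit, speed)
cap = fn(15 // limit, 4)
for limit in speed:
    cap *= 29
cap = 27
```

cap = cap * 29

Transformed code:
speed = (((37 > limit) - (37 > limit)) % (14 // (37 > limit)) + cap * cap) // cap
limit = 14 - cap - ((limit - limit) % (14 // limit) + speed)
cap = (15 // limit - 15 // limit) % (14 // (15 // limit)) + 4
for limit in speed:
    cap = cap * 29
cap = 27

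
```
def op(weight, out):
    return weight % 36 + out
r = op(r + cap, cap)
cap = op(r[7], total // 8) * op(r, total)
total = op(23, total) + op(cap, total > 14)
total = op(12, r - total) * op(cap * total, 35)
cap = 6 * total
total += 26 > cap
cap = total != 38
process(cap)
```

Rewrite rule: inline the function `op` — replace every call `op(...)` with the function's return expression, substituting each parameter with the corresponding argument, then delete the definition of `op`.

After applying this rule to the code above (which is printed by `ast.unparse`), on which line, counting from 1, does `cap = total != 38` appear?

7

Transformed code:
r = (r + cap) % 36 + cap
cap = (r[7] % 36 + total // 8) * (r % 36 + total)
total = 23 % 36 + total + (cap % 36 + (total > 14))
total = (12 % 36 + (r - total)) * (cap * total % 36 + 35)
cap = 6 * total
total += 26 > cap
cap = total != 38
process(cap)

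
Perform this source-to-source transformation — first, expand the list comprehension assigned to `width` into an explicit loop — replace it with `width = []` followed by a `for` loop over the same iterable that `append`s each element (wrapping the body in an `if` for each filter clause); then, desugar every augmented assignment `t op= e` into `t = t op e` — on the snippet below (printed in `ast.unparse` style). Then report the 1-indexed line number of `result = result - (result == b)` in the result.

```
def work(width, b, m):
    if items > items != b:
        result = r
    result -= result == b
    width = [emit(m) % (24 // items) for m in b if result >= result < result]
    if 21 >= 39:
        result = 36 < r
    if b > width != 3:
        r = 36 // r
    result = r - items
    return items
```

4

Transformed code:
def work(width, b, m):
    if items > items != b:
        result = r
    result = result - (result == b)
    width = []
    for m in b:
        if result >= result < result:
            width.append(emit(m) % (24 // items))
    if 21 >= 39:
        result = 36 < r
    if b > width != 3:
        r = 36 // r
    result = r - items
    return items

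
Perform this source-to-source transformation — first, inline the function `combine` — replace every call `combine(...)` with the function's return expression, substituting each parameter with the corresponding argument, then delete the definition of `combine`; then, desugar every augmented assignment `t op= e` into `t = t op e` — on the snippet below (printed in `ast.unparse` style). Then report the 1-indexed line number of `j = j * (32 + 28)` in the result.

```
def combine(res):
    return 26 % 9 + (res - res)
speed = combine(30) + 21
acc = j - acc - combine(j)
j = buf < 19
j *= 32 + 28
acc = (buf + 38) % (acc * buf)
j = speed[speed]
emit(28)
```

4

Transformed code:
speed = 26 % 9 + (30 - 30) + 21
acc = j - acc - (26 % 9 + (j - j))
j = buf < 19
j = j * (32 + 28)
acc = (buf + 38) % (acc * buf)
j = speed[speed]
emit(28)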